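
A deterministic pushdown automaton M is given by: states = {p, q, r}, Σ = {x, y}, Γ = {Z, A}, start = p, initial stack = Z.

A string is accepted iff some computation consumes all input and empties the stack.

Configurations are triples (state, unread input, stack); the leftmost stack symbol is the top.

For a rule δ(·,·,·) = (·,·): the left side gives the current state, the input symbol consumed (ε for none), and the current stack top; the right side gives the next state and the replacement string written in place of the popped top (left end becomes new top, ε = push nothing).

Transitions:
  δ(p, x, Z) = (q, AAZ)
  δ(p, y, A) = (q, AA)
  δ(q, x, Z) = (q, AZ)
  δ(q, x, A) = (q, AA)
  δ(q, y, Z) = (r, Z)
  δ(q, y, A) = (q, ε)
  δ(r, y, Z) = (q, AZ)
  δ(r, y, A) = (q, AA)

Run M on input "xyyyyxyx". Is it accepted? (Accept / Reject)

(p, xyyyyxyx, Z)
  read x, top Z: go to q, push AAZ → (q, yyyyxyx, AAZ)
  read y, top A: go to q, push ε → (q, yyyxyx, AZ)
  read y, top A: go to q, push ε → (q, yyxyx, Z)
  read y, top Z: go to r, push Z → (r, yxyx, Z)
  read y, top Z: go to q, push AZ → (q, xyx, AZ)
  read x, top A: go to q, push AA → (q, yx, AAZ)
  read y, top A: go to q, push ε → (q, x, AZ)
  read x, top A: go to q, push AA → (q, ε, AAZ)
All input consumed; stack is AAZ, not empty, and no further ε-move applies.

Reject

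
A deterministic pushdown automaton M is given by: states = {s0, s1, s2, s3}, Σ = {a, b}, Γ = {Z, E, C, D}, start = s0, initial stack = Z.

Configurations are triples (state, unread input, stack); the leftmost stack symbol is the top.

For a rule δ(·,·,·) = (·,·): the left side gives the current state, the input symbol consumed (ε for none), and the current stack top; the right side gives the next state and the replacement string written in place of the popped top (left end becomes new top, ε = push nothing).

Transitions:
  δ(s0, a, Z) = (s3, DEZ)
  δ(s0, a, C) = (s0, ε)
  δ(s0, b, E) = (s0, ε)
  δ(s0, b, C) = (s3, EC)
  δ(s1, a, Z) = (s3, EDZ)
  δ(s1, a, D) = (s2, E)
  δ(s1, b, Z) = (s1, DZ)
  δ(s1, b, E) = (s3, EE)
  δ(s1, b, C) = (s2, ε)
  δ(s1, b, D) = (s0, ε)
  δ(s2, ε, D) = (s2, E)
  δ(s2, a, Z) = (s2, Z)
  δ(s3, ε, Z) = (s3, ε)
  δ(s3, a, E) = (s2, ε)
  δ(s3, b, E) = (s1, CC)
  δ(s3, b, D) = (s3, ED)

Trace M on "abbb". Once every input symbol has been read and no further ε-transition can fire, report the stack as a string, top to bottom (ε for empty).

CDEZ

(s0, abbb, Z)
  read a, top Z: go to s3, push DEZ → (s3, bbb, DEZ)
  read b, top D: go to s3, push ED → (s3, bb, EDEZ)
  read b, top E: go to s1, push CC → (s1, b, CCDEZ)
  read b, top C: go to s2, push ε → (s2, ε, CDEZ)
All input consumed in state s2 with stack CDEZ.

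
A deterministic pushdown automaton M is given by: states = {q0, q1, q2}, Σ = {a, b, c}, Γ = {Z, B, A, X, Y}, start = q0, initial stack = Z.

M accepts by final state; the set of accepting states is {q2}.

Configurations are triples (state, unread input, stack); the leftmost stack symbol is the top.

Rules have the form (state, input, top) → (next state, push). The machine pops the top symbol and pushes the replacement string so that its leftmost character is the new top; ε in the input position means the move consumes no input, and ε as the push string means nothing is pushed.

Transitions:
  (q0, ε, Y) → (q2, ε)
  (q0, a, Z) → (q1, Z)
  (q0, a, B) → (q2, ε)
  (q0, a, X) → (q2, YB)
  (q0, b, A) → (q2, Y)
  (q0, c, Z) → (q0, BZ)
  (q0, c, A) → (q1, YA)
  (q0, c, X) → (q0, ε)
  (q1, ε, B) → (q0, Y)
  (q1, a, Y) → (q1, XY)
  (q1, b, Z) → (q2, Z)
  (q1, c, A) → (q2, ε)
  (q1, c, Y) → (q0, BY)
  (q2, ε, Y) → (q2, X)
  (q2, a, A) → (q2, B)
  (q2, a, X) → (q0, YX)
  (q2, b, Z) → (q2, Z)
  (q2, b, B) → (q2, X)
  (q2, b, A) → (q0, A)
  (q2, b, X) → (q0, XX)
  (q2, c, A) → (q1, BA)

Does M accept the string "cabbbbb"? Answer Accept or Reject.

Accept

(q0, cabbbbb, Z) ⊢ (q0, abbbbb, BZ) ⊢ (q2, bbbbb, Z) ⊢ (q2, bbbb, Z) ⊢ (q2, bbb, Z) ⊢ (q2, bb, Z) ⊢ (q2, b, Z) ⊢ (q2, ε, Z)
All input consumed; state q2 ∈ F.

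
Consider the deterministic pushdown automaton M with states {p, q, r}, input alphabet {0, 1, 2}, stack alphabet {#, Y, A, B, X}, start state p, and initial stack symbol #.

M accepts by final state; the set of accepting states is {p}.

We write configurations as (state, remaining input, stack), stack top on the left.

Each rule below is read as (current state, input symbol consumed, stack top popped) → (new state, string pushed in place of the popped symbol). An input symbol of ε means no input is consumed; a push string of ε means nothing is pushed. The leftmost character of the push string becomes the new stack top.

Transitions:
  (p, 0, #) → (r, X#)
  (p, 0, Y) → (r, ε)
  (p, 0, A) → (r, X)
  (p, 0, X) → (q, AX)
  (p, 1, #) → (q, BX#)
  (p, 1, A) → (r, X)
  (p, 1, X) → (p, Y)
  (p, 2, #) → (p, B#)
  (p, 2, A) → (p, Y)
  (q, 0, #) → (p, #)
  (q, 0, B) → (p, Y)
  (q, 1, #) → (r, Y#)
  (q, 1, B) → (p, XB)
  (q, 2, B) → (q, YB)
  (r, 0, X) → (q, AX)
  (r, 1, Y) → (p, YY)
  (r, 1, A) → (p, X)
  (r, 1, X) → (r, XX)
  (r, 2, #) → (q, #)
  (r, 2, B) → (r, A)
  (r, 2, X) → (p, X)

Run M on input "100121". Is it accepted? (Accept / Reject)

(p, 100121, #) ⊢ (q, 00121, BX#) ⊢ (p, 0121, YX#) ⊢ (r, 121, X#) ⊢ (r, 21, XX#) ⊢ (p, 1, XX#) ⊢ (p, ε, YX#)
All input consumed; state p ∈ F.

Accept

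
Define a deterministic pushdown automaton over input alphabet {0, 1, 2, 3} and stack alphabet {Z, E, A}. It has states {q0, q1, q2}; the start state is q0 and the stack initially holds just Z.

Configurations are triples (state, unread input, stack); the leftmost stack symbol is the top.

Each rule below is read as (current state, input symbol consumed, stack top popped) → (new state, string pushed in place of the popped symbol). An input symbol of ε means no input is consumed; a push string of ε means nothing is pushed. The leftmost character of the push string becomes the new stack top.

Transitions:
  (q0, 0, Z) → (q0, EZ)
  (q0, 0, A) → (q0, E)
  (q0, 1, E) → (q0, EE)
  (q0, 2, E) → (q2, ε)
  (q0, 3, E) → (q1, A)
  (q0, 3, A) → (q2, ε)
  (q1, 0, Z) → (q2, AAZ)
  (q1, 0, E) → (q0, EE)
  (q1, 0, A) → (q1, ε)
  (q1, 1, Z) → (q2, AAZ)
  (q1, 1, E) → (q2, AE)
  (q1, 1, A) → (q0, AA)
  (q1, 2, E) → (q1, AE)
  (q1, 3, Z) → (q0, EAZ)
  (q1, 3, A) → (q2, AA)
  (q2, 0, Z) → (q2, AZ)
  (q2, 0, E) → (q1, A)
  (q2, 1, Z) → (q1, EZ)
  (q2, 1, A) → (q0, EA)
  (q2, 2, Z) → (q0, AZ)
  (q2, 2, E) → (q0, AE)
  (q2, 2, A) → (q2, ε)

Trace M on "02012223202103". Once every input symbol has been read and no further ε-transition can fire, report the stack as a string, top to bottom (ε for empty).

(q0, 02012223202103, Z)
  read 0, top Z: go to q0, push EZ → (q0, 2012223202103, EZ)
  read 2, top E: go to q2, push ε → (q2, 012223202103, Z)
  read 0, top Z: go to q2, push AZ → (q2, 12223202103, AZ)
  read 1, top A: go to q0, push EA → (q0, 2223202103, EAZ)
  read 2, top E: go to q2, push ε → (q2, 223202103, AZ)
  read 2, top A: go to q2, push ε → (q2, 23202103, Z)
  read 2, top Z: go to q0, push AZ → (q0, 3202103, AZ)
  read 3, top A: go to q2, push ε → (q2, 202103, Z)
  read 2, top Z: go to q0, push AZ → (q0, 02103, AZ)
  read 0, top A: go to q0, push E → (q0, 2103, EZ)
  read 2, top E: go to q2, push ε → (q2, 103, Z)
  read 1, top Z: go to q1, push EZ → (q1, 03, EZ)
  read 0, top E: go to q0, push EE → (q0, 3, EEZ)
  read 3, top E: go to q1, push A → (q1, ε, AEZ)
All input consumed in state q1 with stack AEZ.

AEZ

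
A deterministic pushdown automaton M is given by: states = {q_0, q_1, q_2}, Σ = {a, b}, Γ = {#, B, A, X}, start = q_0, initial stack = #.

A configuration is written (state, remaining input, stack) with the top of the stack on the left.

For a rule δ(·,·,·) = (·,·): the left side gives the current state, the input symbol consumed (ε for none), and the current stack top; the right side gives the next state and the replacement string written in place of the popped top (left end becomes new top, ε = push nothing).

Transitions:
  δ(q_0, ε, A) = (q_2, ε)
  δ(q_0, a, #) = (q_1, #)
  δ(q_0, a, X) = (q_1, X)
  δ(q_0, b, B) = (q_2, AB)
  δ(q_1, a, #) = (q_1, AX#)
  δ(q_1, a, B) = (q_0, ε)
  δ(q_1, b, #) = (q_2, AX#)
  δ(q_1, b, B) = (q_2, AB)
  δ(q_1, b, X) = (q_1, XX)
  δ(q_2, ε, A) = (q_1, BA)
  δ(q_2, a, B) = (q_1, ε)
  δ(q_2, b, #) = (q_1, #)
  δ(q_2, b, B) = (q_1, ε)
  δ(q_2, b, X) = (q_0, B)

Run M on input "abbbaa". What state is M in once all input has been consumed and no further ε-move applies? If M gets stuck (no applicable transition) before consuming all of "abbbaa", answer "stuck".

q_1

(q_0, abbbaa, #)
  read a, top #: go to q_1, push # → (q_1, bbbaa, #)
  read b, top #: go to q_2, push AX# → (q_2, bbaa, AX#)
  ε-move, top A: go to q_1, push BA → (q_1, bbaa, BAX#)
  read b, top B: go to q_2, push AB → (q_2, baa, ABAX#)
  ε-move, top A: go to q_1, push BA → (q_1, baa, BABAX#)
  read b, top B: go to q_2, push AB → (q_2, aa, ABABAX#)
  ε-move, top A: go to q_1, push BA → (q_1, aa, BABABAX#)
  read a, top B: go to q_0, push ε → (q_0, a, ABABAX#)
  ε-move, top A: go to q_2, push ε → (q_2, a, BABAX#)
  read a, top B: go to q_1, push ε → (q_1, ε, ABAX#)
All input consumed; M is in state q_1.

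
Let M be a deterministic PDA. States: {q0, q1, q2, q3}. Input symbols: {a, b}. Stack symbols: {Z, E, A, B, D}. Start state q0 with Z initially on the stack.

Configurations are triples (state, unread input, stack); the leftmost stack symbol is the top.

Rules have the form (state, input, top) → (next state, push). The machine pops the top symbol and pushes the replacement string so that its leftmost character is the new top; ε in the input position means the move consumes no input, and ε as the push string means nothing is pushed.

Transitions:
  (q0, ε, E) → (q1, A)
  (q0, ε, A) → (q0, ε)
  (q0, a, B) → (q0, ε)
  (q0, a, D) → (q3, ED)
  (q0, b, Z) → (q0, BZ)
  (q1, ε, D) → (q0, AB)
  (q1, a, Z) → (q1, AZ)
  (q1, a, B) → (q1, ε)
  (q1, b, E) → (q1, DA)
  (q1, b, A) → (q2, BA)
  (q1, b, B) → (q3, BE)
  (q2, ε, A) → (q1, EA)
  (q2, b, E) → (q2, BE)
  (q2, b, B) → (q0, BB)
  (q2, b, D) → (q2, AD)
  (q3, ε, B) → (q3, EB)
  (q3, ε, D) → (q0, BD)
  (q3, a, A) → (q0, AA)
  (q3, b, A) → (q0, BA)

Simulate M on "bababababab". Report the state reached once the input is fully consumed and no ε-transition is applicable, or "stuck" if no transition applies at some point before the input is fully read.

(q0, bababababab, Z)
  read b, top Z: go to q0, push BZ → (q0, ababababab, BZ)
  read a, top B: go to q0, push ε → (q0, babababab, Z)
  read b, top Z: go to q0, push BZ → (q0, abababab, BZ)
  read a, top B: go to q0, push ε → (q0, bababab, Z)
  read b, top Z: go to q0, push BZ → (q0, ababab, BZ)
  read a, top B: go to q0, push ε → (q0, babab, Z)
  read b, top Z: go to q0, push BZ → (q0, abab, BZ)
  read a, top B: go to q0, push ε → (q0, bab, Z)
  read b, top Z: go to q0, push BZ → (q0, ab, BZ)
  read a, top B: go to q0, push ε → (q0, b, Z)
  read b, top Z: go to q0, push BZ → (q0, ε, BZ)
All input consumed; M is in state q0.

q0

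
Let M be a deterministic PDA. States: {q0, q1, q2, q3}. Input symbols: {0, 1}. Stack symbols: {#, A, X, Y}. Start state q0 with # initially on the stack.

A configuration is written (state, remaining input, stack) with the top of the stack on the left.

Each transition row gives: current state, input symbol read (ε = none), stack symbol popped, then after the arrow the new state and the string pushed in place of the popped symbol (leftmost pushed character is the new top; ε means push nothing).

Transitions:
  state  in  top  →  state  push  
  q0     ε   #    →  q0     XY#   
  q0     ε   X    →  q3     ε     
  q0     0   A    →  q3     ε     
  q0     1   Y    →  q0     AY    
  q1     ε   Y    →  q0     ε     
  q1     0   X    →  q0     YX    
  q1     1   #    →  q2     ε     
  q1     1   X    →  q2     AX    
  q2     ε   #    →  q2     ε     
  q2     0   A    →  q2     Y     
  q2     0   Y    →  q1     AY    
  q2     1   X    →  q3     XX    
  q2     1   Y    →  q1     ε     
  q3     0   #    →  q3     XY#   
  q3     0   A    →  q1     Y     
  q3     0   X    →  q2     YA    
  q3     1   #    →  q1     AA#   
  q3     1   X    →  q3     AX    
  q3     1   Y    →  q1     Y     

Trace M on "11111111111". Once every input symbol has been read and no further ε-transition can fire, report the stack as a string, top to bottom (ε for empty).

(q0, 11111111111, #)
  ε-move, top #: go to q0, push XY# → (q0, 11111111111, XY#)
  ε-move, top X: go to q3, push ε → (q3, 11111111111, Y#)
  read 1, top Y: go to q1, push Y → (q1, 1111111111, Y#)
  ε-move, top Y: go to q0, push ε → (q0, 1111111111, #)
  ε-move, top #: go to q0, push XY# → (q0, 1111111111, XY#)
  ε-move, top X: go to q3, push ε → (q3, 1111111111, Y#)
  read 1, top Y: go to q1, push Y → (q1, 111111111, Y#)
  ε-move, top Y: go to q0, push ε → (q0, 111111111, #)
  ε-move, top #: go to q0, push XY# → (q0, 111111111, XY#)
  ε-move, top X: go to q3, push ε → (q3, 111111111, Y#)
  read 1, top Y: go to q1, push Y → (q1, 11111111, Y#)
  ε-move, top Y: go to q0, push ε → (q0, 11111111, #)
  ε-move, top #: go to q0, push XY# → (q0, 11111111, XY#)
  ε-move, top X: go to q3, push ε → (q3, 11111111, Y#)
  read 1, top Y: go to q1, push Y → (q1, 1111111, Y#)
  ε-move, top Y: go to q0, push ε → (q0, 1111111, #)
  ε-move, top #: go to q0, push XY# → (q0, 1111111, XY#)
  ε-move, top X: go to q3, push ε → (q3, 1111111, Y#)
  read 1, top Y: go to q1, push Y → (q1, 111111, Y#)
  ε-move, top Y: go to q0, push ε → (q0, 111111, #)
  ε-move, top #: go to q0, push XY# → (q0, 111111, XY#)
  ε-move, top X: go to q3, push ε → (q3, 111111, Y#)
  read 1, top Y: go to q1, push Y → (q1, 11111, Y#)
  ε-move, top Y: go to q0, push ε → (q0, 11111, #)
  ε-move, top #: go to q0, push XY# → (q0, 11111, XY#)
  ε-move, top X: go to q3, push ε → (q3, 11111, Y#)
  read 1, top Y: go to q1, push Y → (q1, 1111, Y#)
  ε-move, top Y: go to q0, push ε → (q0, 1111, #)
  ε-move, top #: go to q0, push XY# → (q0, 1111, XY#)
  ε-move, top X: go to q3, push ε → (q3, 1111, Y#)
  read 1, top Y: go to q1, push Y → (q1, 111, Y#)
  ε-move, top Y: go to q0, push ε → (q0, 111, #)
  ε-move, top #: go to q0, push XY# → (q0, 111, XY#)
  ε-move, top X: go to q3, push ε → (q3, 111, Y#)
  read 1, top Y: go to q1, push Y → (q1, 11, Y#)
  ε-move, top Y: go to q0, push ε → (q0, 11, #)
  ε-move, top #: go to q0, push XY# → (q0, 11, XY#)
  ε-move, top X: go to q3, push ε → (q3, 11, Y#)
  read 1, top Y: go to q1, push Y → (q1, 1, Y#)
  ε-move, top Y: go to q0, push ε → (q0, 1, #)
  ε-move, top #: go to q0, push XY# → (q0, 1, XY#)
  ε-move, top X: go to q3, push ε → (q3, 1, Y#)
  read 1, top Y: go to q1, push Y → (q1, ε, Y#)
  ε-move, top Y: go to q0, push ε → (q0, ε, #)
  ε-move, top #: go to q0, push XY# → (q0, ε, XY#)
  ε-move, top X: go to q3, push ε → (q3, ε, Y#)
All input consumed in state q3 with stack Y#.

Y#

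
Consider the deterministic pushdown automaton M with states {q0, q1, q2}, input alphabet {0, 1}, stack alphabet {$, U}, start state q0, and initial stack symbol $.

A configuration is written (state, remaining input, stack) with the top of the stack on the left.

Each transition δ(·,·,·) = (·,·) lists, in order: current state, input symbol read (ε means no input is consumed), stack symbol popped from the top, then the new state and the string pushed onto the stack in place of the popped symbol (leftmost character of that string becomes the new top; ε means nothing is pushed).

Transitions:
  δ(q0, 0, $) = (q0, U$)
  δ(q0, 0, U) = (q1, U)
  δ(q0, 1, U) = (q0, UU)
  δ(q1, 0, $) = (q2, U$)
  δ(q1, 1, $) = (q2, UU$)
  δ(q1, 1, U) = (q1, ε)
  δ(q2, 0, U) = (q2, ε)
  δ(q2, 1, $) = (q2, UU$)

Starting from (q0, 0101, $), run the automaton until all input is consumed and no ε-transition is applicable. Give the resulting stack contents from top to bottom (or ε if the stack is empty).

U$

(q0, 0101, $)
  read 0, top $: go to q0, push U$ → (q0, 101, U$)
  read 1, top U: go to q0, push UU → (q0, 01, UU$)
  read 0, top U: go to q1, push U → (q1, 1, UU$)
  read 1, top U: go to q1, push ε → (q1, ε, U$)
All input consumed in state q1 with stack U$.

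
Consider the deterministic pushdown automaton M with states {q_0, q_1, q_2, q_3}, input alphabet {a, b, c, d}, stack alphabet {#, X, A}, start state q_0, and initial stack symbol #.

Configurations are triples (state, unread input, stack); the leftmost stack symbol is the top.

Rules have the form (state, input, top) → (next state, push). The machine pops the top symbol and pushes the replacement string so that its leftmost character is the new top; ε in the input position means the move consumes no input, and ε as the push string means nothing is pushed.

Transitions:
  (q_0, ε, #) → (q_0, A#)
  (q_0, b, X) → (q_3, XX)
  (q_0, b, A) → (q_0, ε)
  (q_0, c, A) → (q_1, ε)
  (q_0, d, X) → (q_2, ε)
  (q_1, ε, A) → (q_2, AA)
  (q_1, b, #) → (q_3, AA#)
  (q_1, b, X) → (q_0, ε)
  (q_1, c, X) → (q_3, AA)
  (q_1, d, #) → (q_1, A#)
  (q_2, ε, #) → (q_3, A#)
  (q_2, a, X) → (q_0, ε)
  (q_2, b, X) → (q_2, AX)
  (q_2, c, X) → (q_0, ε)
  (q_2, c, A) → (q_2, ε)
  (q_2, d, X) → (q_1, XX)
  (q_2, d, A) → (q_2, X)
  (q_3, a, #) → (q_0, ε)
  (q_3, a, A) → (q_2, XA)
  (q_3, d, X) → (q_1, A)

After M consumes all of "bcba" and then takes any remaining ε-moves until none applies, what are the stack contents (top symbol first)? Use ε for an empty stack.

XAA#

(q_0, bcba, #)
  ε-move, top #: go to q_0, push A# → (q_0, bcba, A#)
  read b, top A: go to q_0, push ε → (q_0, cba, #)
  ε-move, top #: go to q_0, push A# → (q_0, cba, A#)
  read c, top A: go to q_1, push ε → (q_1, ba, #)
  read b, top #: go to q_3, push AA# → (q_3, a, AA#)
  read a, top A: go to q_2, push XA → (q_2, ε, XAA#)
All input consumed in state q_2 with stack XAA#.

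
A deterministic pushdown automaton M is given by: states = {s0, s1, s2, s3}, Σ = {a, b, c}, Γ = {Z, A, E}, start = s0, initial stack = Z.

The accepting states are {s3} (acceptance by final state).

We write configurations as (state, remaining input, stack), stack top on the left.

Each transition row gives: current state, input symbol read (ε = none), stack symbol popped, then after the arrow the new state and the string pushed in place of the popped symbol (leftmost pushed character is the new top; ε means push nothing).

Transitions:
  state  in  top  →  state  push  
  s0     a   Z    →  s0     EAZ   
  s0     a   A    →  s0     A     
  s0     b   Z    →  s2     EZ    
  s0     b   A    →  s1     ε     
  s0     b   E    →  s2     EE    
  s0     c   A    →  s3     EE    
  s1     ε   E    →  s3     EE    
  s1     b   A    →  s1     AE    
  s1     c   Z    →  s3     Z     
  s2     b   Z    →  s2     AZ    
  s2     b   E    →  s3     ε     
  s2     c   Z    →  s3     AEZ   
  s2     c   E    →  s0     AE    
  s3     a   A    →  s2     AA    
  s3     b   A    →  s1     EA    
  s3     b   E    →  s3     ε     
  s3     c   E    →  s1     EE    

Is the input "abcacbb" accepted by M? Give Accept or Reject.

Accept

(s0, abcacbb, Z)
  read a, top Z: go to s0, push EAZ → (s0, bcacbb, EAZ)
  read b, top E: go to s2, push EE → (s2, cacbb, EEAZ)
  read c, top E: go to s0, push AE → (s0, acbb, AEEAZ)
  read a, top A: go to s0, push A → (s0, cbb, AEEAZ)
  read c, top A: go to s3, push EE → (s3, bb, EEEEAZ)
  read b, top E: go to s3, push ε → (s3, b, EEEAZ)
  read b, top E: go to s3, push ε → (s3, ε, EEAZ)
All input consumed; state s3 ∈ F.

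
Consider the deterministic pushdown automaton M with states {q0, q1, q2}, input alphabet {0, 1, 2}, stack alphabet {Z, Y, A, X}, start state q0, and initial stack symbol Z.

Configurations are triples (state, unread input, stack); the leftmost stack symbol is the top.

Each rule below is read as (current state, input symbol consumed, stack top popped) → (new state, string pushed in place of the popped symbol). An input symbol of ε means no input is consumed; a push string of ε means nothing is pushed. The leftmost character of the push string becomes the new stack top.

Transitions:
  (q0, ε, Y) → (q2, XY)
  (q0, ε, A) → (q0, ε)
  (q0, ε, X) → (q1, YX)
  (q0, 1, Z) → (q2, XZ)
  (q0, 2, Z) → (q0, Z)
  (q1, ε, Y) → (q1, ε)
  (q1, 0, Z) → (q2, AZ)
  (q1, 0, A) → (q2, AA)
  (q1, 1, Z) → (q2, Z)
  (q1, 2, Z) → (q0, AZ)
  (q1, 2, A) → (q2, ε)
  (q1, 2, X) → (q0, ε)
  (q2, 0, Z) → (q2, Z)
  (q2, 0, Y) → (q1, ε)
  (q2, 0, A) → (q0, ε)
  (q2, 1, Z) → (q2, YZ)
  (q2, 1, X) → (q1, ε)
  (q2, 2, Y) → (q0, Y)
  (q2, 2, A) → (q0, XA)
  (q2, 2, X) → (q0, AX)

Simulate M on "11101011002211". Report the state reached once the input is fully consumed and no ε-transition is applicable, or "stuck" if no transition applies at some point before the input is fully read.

(q0, 11101011002211, Z)
  read 1, top Z: go to q2, push XZ → (q2, 1101011002211, XZ)
  read 1, top X: go to q1, push ε → (q1, 101011002211, Z)
  read 1, top Z: go to q2, push Z → (q2, 01011002211, Z)
  read 0, top Z: go to q2, push Z → (q2, 1011002211, Z)
  read 1, top Z: go to q2, push YZ → (q2, 011002211, YZ)
  read 0, top Y: go to q1, push ε → (q1, 11002211, Z)
  read 1, top Z: go to q2, push Z → (q2, 1002211, Z)
  read 1, top Z: go to q2, push YZ → (q2, 002211, YZ)
  read 0, top Y: go to q1, push ε → (q1, 02211, Z)
  read 0, top Z: go to q2, push AZ → (q2, 2211, AZ)
  read 2, top A: go to q0, push XA → (q0, 211, XAZ)
  ε-move, top X: go to q1, push YX → (q1, 211, YXAZ)
  ε-move, top Y: go to q1, push ε → (q1, 211, XAZ)
  read 2, top X: go to q0, push ε → (q0, 11, AZ)
  ε-move, top A: go to q0, push ε → (q0, 11, Z)
  read 1, top Z: go to q2, push XZ → (q2, 1, XZ)
  read 1, top X: go to q1, push ε → (q1, ε, Z)
All input consumed; M is in state q1.

q1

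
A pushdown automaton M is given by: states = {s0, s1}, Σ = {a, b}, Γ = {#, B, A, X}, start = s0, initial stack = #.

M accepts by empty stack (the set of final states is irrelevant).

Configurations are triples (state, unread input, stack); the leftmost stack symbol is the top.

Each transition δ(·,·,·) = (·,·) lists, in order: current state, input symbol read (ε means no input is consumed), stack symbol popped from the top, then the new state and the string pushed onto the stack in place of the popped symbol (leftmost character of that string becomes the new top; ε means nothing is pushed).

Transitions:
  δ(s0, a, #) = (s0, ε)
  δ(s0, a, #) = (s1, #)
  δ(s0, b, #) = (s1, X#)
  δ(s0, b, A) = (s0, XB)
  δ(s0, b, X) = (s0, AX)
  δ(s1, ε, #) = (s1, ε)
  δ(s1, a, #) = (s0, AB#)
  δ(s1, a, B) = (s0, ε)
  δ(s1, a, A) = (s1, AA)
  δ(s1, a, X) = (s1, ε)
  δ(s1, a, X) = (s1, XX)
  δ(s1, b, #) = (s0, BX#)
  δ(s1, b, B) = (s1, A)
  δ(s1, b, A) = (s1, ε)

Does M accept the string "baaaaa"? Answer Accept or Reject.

Accept

One accepting computation: (s0, baaaaa, #) ⊢ (s1, aaaaa, X#) ⊢ (s1, aaaa, XX#) ⊢ (s1, aaa, X#) ⊢ (s1, aa, XX#) ⊢ (s1, a, X#) ⊢ (s1, ε, #) ⊢ (s1, ε, ε)
All input consumed and the stack is empty.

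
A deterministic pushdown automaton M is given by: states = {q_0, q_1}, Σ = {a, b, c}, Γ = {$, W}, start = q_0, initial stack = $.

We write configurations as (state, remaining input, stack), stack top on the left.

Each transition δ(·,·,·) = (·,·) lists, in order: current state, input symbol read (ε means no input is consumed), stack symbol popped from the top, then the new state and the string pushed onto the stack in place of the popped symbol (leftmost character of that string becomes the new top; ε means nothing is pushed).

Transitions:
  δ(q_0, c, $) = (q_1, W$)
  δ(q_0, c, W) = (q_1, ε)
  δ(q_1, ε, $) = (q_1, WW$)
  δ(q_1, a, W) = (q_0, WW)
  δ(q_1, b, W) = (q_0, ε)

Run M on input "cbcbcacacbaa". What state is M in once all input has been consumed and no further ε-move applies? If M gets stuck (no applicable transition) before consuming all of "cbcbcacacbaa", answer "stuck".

stuck

(q_0, cbcbcacacbaa, $)
  read c, top $: go to q_1, push W$ → (q_1, bcbcacacbaa, W$)
  read b, top W: go to q_0, push ε → (q_0, cbcacacbaa, $)
  read c, top $: go to q_1, push W$ → (q_1, bcacacbaa, W$)
  read b, top W: go to q_0, push ε → (q_0, cacacbaa, $)
  read c, top $: go to q_1, push W$ → (q_1, acacbaa, W$)
  read a, top W: go to q_0, push WW → (q_0, cacbaa, WW$)
  read c, top W: go to q_1, push ε → (q_1, acbaa, W$)
  read a, top W: go to q_0, push WW → (q_0, cbaa, WW$)
  read c, top W: go to q_1, push ε → (q_1, baa, W$)
  read b, top W: go to q_0, push ε → (q_0, aa, $)
No transition for (q_0, a, top $); M blocks with input aa remaining.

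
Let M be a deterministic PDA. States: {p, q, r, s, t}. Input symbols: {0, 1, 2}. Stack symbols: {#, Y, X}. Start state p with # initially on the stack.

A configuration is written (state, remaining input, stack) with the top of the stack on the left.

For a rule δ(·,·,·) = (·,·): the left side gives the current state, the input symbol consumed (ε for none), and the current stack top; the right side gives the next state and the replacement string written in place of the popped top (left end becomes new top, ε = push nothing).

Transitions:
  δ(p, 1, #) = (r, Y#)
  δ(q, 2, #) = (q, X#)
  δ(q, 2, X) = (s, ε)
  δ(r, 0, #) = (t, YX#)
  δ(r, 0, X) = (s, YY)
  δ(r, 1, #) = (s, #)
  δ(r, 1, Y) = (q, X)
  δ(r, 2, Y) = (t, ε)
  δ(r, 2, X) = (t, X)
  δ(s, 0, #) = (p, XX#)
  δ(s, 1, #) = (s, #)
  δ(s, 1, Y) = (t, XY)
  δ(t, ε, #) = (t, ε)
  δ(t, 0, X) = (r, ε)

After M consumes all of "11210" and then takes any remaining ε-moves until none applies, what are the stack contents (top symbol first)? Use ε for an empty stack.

XX#

(p, 11210, #)
  read 1, top #: go to r, push Y# → (r, 1210, Y#)
  read 1, top Y: go to q, push X → (q, 210, X#)
  read 2, top X: go to s, push ε → (s, 10, #)
  read 1, top #: go to s, push # → (s, 0, #)
  read 0, top #: go to p, push XX# → (p, ε, XX#)
All input consumed in state p with stack XX#.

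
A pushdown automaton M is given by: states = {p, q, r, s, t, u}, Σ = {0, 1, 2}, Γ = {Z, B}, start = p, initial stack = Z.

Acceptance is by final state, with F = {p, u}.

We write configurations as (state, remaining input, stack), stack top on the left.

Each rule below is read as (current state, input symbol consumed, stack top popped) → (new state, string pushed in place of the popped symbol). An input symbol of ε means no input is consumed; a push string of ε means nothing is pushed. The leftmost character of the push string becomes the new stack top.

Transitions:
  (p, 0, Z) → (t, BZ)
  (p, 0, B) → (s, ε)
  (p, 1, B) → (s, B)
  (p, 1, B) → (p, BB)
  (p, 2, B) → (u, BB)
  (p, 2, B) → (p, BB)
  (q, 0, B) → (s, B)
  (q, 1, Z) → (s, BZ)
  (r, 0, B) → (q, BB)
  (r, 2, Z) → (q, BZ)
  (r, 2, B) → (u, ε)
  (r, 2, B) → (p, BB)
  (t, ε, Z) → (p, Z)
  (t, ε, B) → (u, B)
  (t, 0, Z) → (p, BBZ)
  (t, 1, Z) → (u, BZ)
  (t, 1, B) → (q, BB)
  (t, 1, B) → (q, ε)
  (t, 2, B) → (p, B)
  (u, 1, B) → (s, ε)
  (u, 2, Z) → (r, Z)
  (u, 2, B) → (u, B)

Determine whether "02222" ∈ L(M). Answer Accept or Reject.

One accepting computation: (p, 02222, Z) ⊢ (t, 2222, BZ) ⊢ (p, 222, BZ) ⊢ (u, 22, BBZ) ⊢ (u, 2, BBZ) ⊢ (u, ε, BBZ)
All input consumed and state u ∈ F.

Accept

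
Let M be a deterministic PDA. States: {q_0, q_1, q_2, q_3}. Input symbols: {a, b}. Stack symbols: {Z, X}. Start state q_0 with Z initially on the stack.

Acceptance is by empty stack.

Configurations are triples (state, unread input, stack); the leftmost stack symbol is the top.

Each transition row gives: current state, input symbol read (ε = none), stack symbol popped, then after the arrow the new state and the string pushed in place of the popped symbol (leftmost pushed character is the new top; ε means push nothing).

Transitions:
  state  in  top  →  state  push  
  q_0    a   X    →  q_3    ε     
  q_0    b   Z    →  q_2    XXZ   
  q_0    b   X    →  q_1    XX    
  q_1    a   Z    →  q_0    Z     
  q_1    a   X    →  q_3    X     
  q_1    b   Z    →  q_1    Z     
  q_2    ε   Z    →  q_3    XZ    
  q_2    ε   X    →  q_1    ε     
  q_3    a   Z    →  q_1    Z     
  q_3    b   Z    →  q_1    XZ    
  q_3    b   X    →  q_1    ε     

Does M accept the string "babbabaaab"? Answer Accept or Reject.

(q_0, babbabaaab, Z)
  read b, top Z: go to q_2, push XXZ → (q_2, abbabaaab, XXZ)
  ε-move, top X: go to q_1, push ε → (q_1, abbabaaab, XZ)
  read a, top X: go to q_3, push X → (q_3, bbabaaab, XZ)
  read b, top X: go to q_1, push ε → (q_1, babaaab, Z)
  read b, top Z: go to q_1, push Z → (q_1, abaaab, Z)
  read a, top Z: go to q_0, push Z → (q_0, baaab, Z)
  read b, top Z: go to q_2, push XXZ → (q_2, aaab, XXZ)
  ε-move, top X: go to q_1, push ε → (q_1, aaab, XZ)
  read a, top X: go to q_3, push X → (q_3, aab, XZ)
No transition applies at (q_3, aab, XZ); input not fully consumed.

Reject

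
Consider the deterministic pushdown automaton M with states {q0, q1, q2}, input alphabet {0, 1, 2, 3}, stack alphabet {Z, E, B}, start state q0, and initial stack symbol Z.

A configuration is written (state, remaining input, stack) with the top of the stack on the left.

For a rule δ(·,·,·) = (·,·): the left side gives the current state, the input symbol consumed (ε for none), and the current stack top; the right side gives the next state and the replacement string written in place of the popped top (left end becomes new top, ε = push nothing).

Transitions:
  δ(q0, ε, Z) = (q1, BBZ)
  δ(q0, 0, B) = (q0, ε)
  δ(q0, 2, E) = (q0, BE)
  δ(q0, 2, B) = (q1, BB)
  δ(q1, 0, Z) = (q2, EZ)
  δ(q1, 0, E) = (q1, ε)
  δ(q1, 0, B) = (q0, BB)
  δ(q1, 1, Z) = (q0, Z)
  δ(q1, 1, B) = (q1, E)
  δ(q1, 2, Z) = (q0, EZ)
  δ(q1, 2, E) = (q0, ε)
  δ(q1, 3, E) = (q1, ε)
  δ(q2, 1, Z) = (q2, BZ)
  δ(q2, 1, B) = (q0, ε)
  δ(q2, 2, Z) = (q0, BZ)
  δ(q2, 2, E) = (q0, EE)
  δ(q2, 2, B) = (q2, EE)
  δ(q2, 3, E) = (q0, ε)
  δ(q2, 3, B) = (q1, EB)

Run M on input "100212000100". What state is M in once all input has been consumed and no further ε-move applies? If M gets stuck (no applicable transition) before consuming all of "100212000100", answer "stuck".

(q0, 100212000100, Z)
  ε-move, top Z: go to q1, push BBZ → (q1, 100212000100, BBZ)
  read 1, top B: go to q1, push E → (q1, 00212000100, EBZ)
  read 0, top E: go to q1, push ε → (q1, 0212000100, BZ)
  read 0, top B: go to q0, push BB → (q0, 212000100, BBZ)
  read 2, top B: go to q1, push BB → (q1, 12000100, BBBZ)
  read 1, top B: go to q1, push E → (q1, 2000100, EBBZ)
  read 2, top E: go to q0, push ε → (q0, 000100, BBZ)
  read 0, top B: go to q0, push ε → (q0, 00100, BZ)
  read 0, top B: go to q0, push ε → (q0, 0100, Z)
  ε-move, top Z: go to q1, push BBZ → (q1, 0100, BBZ)
  read 0, top B: go to q0, push BB → (q0, 100, BBBZ)
No transition for (q0, 1, top B); M blocks with input 100 remaining.

stuck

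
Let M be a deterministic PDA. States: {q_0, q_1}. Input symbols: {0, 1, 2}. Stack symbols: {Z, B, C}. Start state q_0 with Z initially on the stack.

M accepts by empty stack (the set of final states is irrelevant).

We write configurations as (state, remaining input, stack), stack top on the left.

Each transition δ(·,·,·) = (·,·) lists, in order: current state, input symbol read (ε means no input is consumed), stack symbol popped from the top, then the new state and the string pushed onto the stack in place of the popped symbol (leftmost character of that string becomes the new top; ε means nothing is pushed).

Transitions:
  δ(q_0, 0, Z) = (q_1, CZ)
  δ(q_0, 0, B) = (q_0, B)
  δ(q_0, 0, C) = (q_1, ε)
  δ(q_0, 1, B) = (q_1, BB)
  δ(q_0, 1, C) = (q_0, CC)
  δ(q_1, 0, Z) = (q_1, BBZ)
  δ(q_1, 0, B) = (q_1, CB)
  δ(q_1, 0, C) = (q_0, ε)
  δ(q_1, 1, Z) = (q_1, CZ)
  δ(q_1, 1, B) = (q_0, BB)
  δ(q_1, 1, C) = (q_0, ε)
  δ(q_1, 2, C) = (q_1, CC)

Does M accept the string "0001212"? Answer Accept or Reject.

Reject

(q_0, 0001212, Z)
  read 0, top Z: go to q_1, push CZ → (q_1, 001212, CZ)
  read 0, top C: go to q_0, push ε → (q_0, 01212, Z)
  read 0, top Z: go to q_1, push CZ → (q_1, 1212, CZ)
  read 1, top C: go to q_0, push ε → (q_0, 212, Z)
No transition applies at (q_0, 212, Z); input not fully consumed.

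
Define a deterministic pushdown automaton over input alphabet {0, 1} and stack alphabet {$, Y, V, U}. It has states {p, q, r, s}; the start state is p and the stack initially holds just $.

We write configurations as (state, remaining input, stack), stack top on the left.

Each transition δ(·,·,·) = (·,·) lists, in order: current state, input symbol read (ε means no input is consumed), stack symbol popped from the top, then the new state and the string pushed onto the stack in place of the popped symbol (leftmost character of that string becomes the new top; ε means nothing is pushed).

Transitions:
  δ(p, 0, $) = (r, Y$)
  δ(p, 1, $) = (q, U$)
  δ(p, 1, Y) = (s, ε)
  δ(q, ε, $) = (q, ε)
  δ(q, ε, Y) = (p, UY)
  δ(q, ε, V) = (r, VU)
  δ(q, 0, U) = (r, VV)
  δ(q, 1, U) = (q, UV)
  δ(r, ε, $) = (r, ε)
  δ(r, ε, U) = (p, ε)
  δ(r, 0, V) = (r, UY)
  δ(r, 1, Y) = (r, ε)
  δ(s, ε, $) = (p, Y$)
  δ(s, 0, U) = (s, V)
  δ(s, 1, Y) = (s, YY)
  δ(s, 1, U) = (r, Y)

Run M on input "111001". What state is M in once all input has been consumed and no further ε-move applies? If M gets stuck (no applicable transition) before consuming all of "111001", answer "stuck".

s

(p, 111001, $) ⊢ (q, 11001, U$) ⊢ (q, 1001, UV$) ⊢ (q, 001, UVV$) ⊢ (r, 01, VVVV$) ⊢ (r, 1, UYVVV$) ⊢ (p, 1, YVVV$) ⊢ (s, ε, VVV$)
All input consumed; M is in state s.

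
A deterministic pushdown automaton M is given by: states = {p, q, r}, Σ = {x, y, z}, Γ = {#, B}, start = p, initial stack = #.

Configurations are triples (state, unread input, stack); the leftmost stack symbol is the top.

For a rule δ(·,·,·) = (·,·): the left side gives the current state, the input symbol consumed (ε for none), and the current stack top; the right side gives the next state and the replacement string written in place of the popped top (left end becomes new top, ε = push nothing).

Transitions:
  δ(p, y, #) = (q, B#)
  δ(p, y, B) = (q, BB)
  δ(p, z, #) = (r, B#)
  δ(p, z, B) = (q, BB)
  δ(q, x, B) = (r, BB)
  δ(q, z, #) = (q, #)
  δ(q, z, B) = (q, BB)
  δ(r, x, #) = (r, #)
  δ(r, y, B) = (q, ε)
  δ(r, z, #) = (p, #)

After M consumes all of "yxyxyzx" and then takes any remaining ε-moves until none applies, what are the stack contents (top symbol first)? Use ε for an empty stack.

BBB#

(p, yxyxyzx, #)
  read y, top #: go to q, push B# → (q, xyxyzx, B#)
  read x, top B: go to r, push BB → (r, yxyzx, BB#)
  read y, top B: go to q, push ε → (q, xyzx, B#)
  read x, top B: go to r, push BB → (r, yzx, BB#)
  read y, top B: go to q, push ε → (q, zx, B#)
  read z, top B: go to q, push BB → (q, x, BB#)
  read x, top B: go to r, push BB → (r, ε, BBB#)
All input consumed in state r with stack BBB#.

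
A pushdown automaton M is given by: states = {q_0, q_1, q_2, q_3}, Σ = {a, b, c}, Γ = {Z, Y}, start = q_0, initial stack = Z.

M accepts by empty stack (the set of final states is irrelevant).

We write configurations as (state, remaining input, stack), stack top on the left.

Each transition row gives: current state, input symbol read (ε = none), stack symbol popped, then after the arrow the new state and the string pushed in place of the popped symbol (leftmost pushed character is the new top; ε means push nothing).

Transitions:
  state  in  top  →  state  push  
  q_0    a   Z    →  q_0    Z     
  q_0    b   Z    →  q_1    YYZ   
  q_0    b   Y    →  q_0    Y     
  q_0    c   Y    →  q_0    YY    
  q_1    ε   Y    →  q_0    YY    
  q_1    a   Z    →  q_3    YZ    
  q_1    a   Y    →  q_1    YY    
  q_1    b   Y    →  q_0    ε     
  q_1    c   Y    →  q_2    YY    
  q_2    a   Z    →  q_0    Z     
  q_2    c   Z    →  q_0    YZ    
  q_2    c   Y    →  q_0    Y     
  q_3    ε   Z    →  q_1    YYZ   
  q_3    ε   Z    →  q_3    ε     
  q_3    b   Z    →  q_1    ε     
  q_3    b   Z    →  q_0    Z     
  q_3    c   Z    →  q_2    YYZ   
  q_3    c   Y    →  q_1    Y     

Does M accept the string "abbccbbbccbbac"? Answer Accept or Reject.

Reject

No computation consumes all input and empties the stack.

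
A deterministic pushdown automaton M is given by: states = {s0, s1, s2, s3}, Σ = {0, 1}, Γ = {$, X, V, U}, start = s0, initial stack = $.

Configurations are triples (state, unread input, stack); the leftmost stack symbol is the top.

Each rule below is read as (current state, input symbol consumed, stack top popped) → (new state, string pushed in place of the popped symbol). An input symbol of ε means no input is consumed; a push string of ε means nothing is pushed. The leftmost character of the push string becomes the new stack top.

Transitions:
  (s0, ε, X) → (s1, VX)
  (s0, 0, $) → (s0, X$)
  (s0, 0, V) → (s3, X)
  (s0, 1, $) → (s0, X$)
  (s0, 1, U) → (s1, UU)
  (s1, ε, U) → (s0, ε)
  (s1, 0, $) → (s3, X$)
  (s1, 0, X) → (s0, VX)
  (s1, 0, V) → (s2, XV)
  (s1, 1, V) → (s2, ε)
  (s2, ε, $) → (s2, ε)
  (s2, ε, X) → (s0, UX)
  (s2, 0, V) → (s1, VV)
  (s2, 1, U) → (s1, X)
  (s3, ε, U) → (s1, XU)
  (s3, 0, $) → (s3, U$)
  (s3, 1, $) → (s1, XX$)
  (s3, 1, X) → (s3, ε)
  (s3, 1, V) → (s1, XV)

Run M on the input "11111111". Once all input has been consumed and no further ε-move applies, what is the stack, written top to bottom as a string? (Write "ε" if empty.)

(s0, 11111111, $)
  read 1, top $: go to s0, push X$ → (s0, 1111111, X$)
  ε-move, top X: go to s1, push VX → (s1, 1111111, VX$)
  read 1, top V: go to s2, push ε → (s2, 111111, X$)
  ε-move, top X: go to s0, push UX → (s0, 111111, UX$)
  read 1, top U: go to s1, push UU → (s1, 11111, UUX$)
  ε-move, top U: go to s0, push ε → (s0, 11111, UX$)
  read 1, top U: go to s1, push UU → (s1, 1111, UUX$)
  ε-move, top U: go to s0, push ε → (s0, 1111, UX$)
  read 1, top U: go to s1, push UU → (s1, 111, UUX$)
  ε-move, top U: go to s0, push ε → (s0, 111, UX$)
  read 1, top U: go to s1, push UU → (s1, 11, UUX$)
  ε-move, top U: go to s0, push ε → (s0, 11, UX$)
  read 1, top U: go to s1, push UU → (s1, 1, UUX$)
  ε-move, top U: go to s0, push ε → (s0, 1, UX$)
  read 1, top U: go to s1, push UU → (s1, ε, UUX$)
  ε-move, top U: go to s0, push ε → (s0, ε, UX$)
All input consumed in state s0 with stack UX$.

UX$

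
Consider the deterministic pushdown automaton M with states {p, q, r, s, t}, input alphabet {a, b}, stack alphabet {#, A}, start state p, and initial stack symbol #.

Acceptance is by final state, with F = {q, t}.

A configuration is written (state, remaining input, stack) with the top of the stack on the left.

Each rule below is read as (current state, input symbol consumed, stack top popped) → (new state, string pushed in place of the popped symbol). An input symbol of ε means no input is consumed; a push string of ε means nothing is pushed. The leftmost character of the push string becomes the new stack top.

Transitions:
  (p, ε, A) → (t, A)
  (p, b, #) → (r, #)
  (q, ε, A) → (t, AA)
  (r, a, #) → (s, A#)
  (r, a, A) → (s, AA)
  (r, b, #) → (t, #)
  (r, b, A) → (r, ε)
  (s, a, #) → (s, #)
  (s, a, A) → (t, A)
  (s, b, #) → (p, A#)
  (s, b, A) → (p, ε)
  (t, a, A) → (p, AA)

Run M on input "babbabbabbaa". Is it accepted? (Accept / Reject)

Accept

(p, babbabbabbaa, #)
  read b, top #: go to r, push # → (r, abbabbabbaa, #)
  read a, top #: go to s, push A# → (s, bbabbabbaa, A#)
  read b, top A: go to p, push ε → (p, babbabbaa, #)
  read b, top #: go to r, push # → (r, abbabbaa, #)
  read a, top #: go to s, push A# → (s, bbabbaa, A#)
  read b, top A: go to p, push ε → (p, babbaa, #)
  read b, top #: go to r, push # → (r, abbaa, #)
  read a, top #: go to s, push A# → (s, bbaa, A#)
  read b, top A: go to p, push ε → (p, baa, #)
  read b, top #: go to r, push # → (r, aa, #)
  read a, top #: go to s, push A# → (s, a, A#)
  read a, top A: go to t, push A → (t, ε, A#)
All input consumed; state t ∈ F.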